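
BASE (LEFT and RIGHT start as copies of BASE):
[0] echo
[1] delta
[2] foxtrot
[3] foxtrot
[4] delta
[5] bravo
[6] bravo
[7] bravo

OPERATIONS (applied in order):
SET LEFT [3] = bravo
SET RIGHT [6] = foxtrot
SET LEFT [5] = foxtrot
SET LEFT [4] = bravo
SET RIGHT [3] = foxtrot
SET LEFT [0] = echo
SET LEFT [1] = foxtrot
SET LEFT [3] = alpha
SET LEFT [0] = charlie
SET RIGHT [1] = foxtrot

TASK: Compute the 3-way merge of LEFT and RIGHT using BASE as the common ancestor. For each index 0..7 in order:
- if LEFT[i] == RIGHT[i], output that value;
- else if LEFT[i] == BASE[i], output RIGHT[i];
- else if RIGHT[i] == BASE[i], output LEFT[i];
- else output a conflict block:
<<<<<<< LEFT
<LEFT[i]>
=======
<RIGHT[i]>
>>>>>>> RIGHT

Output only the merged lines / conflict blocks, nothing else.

Final LEFT:  [charlie, foxtrot, foxtrot, alpha, bravo, foxtrot, bravo, bravo]
Final RIGHT: [echo, foxtrot, foxtrot, foxtrot, delta, bravo, foxtrot, bravo]
i=0: L=charlie, R=echo=BASE -> take LEFT -> charlie
i=1: L=foxtrot R=foxtrot -> agree -> foxtrot
i=2: L=foxtrot R=foxtrot -> agree -> foxtrot
i=3: L=alpha, R=foxtrot=BASE -> take LEFT -> alpha
i=4: L=bravo, R=delta=BASE -> take LEFT -> bravo
i=5: L=foxtrot, R=bravo=BASE -> take LEFT -> foxtrot
i=6: L=bravo=BASE, R=foxtrot -> take RIGHT -> foxtrot
i=7: L=bravo R=bravo -> agree -> bravo

Answer: charlie
foxtrot
foxtrot
alpha
bravo
foxtrot
foxtrot
bravo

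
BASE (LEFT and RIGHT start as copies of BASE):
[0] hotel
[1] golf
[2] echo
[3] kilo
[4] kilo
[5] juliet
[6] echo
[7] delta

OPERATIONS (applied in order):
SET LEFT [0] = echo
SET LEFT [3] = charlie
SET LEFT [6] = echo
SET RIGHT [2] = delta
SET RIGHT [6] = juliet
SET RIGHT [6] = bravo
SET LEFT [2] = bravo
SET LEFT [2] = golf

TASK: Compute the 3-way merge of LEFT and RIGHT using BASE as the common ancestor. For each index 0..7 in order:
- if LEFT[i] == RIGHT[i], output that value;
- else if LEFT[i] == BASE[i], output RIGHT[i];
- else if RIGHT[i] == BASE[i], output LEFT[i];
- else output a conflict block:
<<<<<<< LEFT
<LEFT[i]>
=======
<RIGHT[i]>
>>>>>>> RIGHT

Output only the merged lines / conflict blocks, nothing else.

Final LEFT:  [echo, golf, golf, charlie, kilo, juliet, echo, delta]
Final RIGHT: [hotel, golf, delta, kilo, kilo, juliet, bravo, delta]
i=0: L=echo, R=hotel=BASE -> take LEFT -> echo
i=1: L=golf R=golf -> agree -> golf
i=2: BASE=echo L=golf R=delta all differ -> CONFLICT
i=3: L=charlie, R=kilo=BASE -> take LEFT -> charlie
i=4: L=kilo R=kilo -> agree -> kilo
i=5: L=juliet R=juliet -> agree -> juliet
i=6: L=echo=BASE, R=bravo -> take RIGHT -> bravo
i=7: L=delta R=delta -> agree -> delta

Answer: echo
golf
<<<<<<< LEFT
golf
=======
delta
>>>>>>> RIGHT
charlie
kilo
juliet
bravo
delta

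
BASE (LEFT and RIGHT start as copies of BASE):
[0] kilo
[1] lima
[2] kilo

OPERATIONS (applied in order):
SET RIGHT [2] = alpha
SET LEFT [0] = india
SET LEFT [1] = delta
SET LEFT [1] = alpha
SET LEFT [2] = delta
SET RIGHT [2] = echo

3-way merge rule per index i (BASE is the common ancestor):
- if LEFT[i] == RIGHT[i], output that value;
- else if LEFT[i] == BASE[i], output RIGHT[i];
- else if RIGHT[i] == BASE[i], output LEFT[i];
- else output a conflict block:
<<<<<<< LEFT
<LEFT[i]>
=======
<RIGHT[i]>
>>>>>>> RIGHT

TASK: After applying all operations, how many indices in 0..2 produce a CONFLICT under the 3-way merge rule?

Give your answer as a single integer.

Final LEFT:  [india, alpha, delta]
Final RIGHT: [kilo, lima, echo]
i=0: L=india, R=kilo=BASE -> take LEFT -> india
i=1: L=alpha, R=lima=BASE -> take LEFT -> alpha
i=2: BASE=kilo L=delta R=echo all differ -> CONFLICT
Conflict count: 1

Answer: 1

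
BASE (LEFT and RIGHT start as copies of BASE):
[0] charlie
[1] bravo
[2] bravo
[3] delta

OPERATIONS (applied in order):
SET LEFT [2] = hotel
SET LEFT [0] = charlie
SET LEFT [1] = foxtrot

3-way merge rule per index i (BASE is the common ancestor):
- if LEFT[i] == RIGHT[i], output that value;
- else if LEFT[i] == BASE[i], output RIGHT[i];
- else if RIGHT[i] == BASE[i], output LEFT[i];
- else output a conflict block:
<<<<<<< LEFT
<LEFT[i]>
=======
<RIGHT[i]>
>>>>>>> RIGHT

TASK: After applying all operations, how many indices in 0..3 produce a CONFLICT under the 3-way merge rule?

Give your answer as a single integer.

Answer: 0

Derivation:
Final LEFT:  [charlie, foxtrot, hotel, delta]
Final RIGHT: [charlie, bravo, bravo, delta]
i=0: L=charlie R=charlie -> agree -> charlie
i=1: L=foxtrot, R=bravo=BASE -> take LEFT -> foxtrot
i=2: L=hotel, R=bravo=BASE -> take LEFT -> hotel
i=3: L=delta R=delta -> agree -> delta
Conflict count: 0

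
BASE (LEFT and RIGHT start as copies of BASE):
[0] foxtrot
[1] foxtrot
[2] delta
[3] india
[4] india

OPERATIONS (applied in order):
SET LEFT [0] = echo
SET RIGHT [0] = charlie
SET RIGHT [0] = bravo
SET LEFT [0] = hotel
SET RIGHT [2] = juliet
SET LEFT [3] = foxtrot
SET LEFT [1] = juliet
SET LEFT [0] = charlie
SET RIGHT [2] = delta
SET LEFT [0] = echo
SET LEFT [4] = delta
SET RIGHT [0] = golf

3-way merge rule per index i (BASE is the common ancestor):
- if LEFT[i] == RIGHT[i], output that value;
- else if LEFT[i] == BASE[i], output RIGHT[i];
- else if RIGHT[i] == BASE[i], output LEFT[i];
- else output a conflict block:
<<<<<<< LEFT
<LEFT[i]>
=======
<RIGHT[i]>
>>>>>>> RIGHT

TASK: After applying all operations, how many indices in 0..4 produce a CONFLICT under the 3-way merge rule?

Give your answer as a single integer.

Final LEFT:  [echo, juliet, delta, foxtrot, delta]
Final RIGHT: [golf, foxtrot, delta, india, india]
i=0: BASE=foxtrot L=echo R=golf all differ -> CONFLICT
i=1: L=juliet, R=foxtrot=BASE -> take LEFT -> juliet
i=2: L=delta R=delta -> agree -> delta
i=3: L=foxtrot, R=india=BASE -> take LEFT -> foxtrot
i=4: L=delta, R=india=BASE -> take LEFT -> delta
Conflict count: 1

Answer: 1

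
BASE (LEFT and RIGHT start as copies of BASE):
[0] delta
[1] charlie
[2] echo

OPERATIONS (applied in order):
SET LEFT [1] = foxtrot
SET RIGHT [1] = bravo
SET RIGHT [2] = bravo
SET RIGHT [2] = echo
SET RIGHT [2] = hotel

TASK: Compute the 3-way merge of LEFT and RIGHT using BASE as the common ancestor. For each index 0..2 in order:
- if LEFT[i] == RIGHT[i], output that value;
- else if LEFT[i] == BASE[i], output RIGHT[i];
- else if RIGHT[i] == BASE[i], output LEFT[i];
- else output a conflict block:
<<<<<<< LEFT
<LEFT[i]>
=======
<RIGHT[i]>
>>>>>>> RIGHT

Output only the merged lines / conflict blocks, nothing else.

Final LEFT:  [delta, foxtrot, echo]
Final RIGHT: [delta, bravo, hotel]
i=0: L=delta R=delta -> agree -> delta
i=1: BASE=charlie L=foxtrot R=bravo all differ -> CONFLICT
i=2: L=echo=BASE, R=hotel -> take RIGHT -> hotel

Answer: delta
<<<<<<< LEFT
foxtrot
=======
bravo
>>>>>>> RIGHT
hotel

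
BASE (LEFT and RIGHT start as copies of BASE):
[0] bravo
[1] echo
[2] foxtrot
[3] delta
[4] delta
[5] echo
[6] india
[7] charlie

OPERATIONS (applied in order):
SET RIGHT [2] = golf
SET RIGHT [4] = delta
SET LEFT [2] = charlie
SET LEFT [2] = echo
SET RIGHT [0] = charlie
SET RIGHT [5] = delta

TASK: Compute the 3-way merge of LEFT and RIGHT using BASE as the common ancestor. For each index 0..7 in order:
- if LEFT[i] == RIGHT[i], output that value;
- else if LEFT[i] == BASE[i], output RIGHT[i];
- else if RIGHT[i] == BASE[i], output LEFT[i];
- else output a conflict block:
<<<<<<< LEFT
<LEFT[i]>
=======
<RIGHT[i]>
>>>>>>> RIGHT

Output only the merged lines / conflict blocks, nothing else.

Final LEFT:  [bravo, echo, echo, delta, delta, echo, india, charlie]
Final RIGHT: [charlie, echo, golf, delta, delta, delta, india, charlie]
i=0: L=bravo=BASE, R=charlie -> take RIGHT -> charlie
i=1: L=echo R=echo -> agree -> echo
i=2: BASE=foxtrot L=echo R=golf all differ -> CONFLICT
i=3: L=delta R=delta -> agree -> delta
i=4: L=delta R=delta -> agree -> delta
i=5: L=echo=BASE, R=delta -> take RIGHT -> delta
i=6: L=india R=india -> agree -> india
i=7: L=charlie R=charlie -> agree -> charlie

Answer: charlie
echo
<<<<<<< LEFT
echo
=======
golf
>>>>>>> RIGHT
delta
delta
delta
india
charlie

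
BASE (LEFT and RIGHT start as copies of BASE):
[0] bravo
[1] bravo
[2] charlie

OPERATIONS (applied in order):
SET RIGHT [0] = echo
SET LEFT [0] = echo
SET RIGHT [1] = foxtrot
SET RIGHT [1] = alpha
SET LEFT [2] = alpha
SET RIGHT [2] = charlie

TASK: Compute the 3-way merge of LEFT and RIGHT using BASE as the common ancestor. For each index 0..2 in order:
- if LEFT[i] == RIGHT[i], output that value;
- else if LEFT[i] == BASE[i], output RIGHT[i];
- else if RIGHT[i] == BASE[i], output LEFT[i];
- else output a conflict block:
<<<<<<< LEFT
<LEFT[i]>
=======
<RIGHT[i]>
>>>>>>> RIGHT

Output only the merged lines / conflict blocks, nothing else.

Final LEFT:  [echo, bravo, alpha]
Final RIGHT: [echo, alpha, charlie]
i=0: L=echo R=echo -> agree -> echo
i=1: L=bravo=BASE, R=alpha -> take RIGHT -> alpha
i=2: L=alpha, R=charlie=BASE -> take LEFT -> alpha

Answer: echo
alpha
alpha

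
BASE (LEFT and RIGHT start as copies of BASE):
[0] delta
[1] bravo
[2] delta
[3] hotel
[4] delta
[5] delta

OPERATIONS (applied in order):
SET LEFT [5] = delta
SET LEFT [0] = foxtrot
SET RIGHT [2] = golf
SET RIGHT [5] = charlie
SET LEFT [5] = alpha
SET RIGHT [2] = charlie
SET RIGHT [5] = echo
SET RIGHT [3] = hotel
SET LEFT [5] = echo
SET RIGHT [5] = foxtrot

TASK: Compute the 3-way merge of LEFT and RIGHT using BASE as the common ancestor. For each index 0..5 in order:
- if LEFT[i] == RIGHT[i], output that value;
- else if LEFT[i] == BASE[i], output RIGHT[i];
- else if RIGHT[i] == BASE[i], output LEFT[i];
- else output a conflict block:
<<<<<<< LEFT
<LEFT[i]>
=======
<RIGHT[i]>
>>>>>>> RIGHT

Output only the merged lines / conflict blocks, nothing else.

Final LEFT:  [foxtrot, bravo, delta, hotel, delta, echo]
Final RIGHT: [delta, bravo, charlie, hotel, delta, foxtrot]
i=0: L=foxtrot, R=delta=BASE -> take LEFT -> foxtrot
i=1: L=bravo R=bravo -> agree -> bravo
i=2: L=delta=BASE, R=charlie -> take RIGHT -> charlie
i=3: L=hotel R=hotel -> agree -> hotel
i=4: L=delta R=delta -> agree -> delta
i=5: BASE=delta L=echo R=foxtrot all differ -> CONFLICT

Answer: foxtrot
bravo
charlie
hotel
delta
<<<<<<< LEFT
echo
=======
foxtrot
>>>>>>> RIGHT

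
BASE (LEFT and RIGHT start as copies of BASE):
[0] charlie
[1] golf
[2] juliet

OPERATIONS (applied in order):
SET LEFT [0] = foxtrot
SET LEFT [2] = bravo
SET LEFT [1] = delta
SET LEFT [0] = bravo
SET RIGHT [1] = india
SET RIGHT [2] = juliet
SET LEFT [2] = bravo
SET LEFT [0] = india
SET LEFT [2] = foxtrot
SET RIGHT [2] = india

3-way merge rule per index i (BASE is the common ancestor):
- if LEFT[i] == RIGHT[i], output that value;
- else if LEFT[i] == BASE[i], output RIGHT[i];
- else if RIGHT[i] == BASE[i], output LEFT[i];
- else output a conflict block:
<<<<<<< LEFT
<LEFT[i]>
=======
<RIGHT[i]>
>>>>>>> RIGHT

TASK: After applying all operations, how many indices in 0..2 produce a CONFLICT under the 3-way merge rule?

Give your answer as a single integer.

Final LEFT:  [india, delta, foxtrot]
Final RIGHT: [charlie, india, india]
i=0: L=india, R=charlie=BASE -> take LEFT -> india
i=1: BASE=golf L=delta R=india all differ -> CONFLICT
i=2: BASE=juliet L=foxtrot R=india all differ -> CONFLICT
Conflict count: 2

Answer: 2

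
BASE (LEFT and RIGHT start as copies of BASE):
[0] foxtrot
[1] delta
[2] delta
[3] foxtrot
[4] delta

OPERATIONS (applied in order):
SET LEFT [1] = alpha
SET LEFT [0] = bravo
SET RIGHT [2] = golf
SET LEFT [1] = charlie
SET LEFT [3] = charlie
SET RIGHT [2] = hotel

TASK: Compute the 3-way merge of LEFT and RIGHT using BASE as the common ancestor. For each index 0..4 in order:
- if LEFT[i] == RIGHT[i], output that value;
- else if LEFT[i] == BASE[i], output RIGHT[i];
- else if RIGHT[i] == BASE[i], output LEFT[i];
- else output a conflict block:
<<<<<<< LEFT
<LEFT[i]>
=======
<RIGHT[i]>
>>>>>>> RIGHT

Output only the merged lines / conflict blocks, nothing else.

Final LEFT:  [bravo, charlie, delta, charlie, delta]
Final RIGHT: [foxtrot, delta, hotel, foxtrot, delta]
i=0: L=bravo, R=foxtrot=BASE -> take LEFT -> bravo
i=1: L=charlie, R=delta=BASE -> take LEFT -> charlie
i=2: L=delta=BASE, R=hotel -> take RIGHT -> hotel
i=3: L=charlie, R=foxtrot=BASE -> take LEFT -> charlie
i=4: L=delta R=delta -> agree -> delta

Answer: bravo
charlie
hotel
charlie
delta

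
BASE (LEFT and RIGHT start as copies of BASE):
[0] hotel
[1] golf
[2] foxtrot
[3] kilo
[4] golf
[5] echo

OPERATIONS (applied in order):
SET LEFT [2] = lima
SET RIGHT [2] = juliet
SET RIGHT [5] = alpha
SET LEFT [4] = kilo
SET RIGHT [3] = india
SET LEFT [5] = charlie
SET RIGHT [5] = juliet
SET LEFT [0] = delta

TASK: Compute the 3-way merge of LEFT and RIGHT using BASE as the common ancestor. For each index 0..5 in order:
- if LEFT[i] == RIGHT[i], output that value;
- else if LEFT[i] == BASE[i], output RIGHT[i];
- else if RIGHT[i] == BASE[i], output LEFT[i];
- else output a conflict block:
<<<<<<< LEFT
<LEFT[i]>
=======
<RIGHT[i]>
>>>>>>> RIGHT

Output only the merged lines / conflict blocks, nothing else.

Final LEFT:  [delta, golf, lima, kilo, kilo, charlie]
Final RIGHT: [hotel, golf, juliet, india, golf, juliet]
i=0: L=delta, R=hotel=BASE -> take LEFT -> delta
i=1: L=golf R=golf -> agree -> golf
i=2: BASE=foxtrot L=lima R=juliet all differ -> CONFLICT
i=3: L=kilo=BASE, R=india -> take RIGHT -> india
i=4: L=kilo, R=golf=BASE -> take LEFT -> kilo
i=5: BASE=echo L=charlie R=juliet all differ -> CONFLICT

Answer: delta
golf
<<<<<<< LEFT
lima
=======
juliet
>>>>>>> RIGHT
india
kilo
<<<<<<< LEFT
charlie
=======
juliet
>>>>>>> RIGHT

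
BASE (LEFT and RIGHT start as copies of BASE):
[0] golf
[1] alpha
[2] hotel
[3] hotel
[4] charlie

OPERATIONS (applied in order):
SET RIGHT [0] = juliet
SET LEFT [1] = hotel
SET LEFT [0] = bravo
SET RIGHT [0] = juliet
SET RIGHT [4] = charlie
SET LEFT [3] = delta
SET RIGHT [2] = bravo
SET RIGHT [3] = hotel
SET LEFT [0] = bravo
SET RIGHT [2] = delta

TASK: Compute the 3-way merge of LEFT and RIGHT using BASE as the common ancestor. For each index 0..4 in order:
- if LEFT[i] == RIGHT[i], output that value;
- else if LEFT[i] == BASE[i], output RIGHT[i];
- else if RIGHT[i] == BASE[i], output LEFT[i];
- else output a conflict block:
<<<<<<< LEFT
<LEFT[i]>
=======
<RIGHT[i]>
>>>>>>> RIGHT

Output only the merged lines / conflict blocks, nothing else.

Final LEFT:  [bravo, hotel, hotel, delta, charlie]
Final RIGHT: [juliet, alpha, delta, hotel, charlie]
i=0: BASE=golf L=bravo R=juliet all differ -> CONFLICT
i=1: L=hotel, R=alpha=BASE -> take LEFT -> hotel
i=2: L=hotel=BASE, R=delta -> take RIGHT -> delta
i=3: L=delta, R=hotel=BASE -> take LEFT -> delta
i=4: L=charlie R=charlie -> agree -> charlie

Answer: <<<<<<< LEFT
bravo
=======
juliet
>>>>>>> RIGHT
hotel
delta
delta
charlie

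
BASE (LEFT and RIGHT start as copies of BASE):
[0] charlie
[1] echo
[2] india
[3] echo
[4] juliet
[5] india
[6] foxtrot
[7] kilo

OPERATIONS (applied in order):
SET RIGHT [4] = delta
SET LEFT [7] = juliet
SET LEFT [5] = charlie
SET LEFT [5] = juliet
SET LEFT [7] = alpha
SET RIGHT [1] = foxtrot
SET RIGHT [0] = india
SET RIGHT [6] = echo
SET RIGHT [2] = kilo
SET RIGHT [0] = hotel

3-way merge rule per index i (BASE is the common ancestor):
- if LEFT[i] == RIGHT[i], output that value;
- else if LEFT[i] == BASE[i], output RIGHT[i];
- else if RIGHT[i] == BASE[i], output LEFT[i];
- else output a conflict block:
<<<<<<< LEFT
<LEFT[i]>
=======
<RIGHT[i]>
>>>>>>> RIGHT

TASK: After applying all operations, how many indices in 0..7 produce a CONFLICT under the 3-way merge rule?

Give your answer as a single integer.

Answer: 0

Derivation:
Final LEFT:  [charlie, echo, india, echo, juliet, juliet, foxtrot, alpha]
Final RIGHT: [hotel, foxtrot, kilo, echo, delta, india, echo, kilo]
i=0: L=charlie=BASE, R=hotel -> take RIGHT -> hotel
i=1: L=echo=BASE, R=foxtrot -> take RIGHT -> foxtrot
i=2: L=india=BASE, R=kilo -> take RIGHT -> kilo
i=3: L=echo R=echo -> agree -> echo
i=4: L=juliet=BASE, R=delta -> take RIGHT -> delta
i=5: L=juliet, R=india=BASE -> take LEFT -> juliet
i=6: L=foxtrot=BASE, R=echo -> take RIGHT -> echo
i=7: L=alpha, R=kilo=BASE -> take LEFT -> alpha
Conflict count: 0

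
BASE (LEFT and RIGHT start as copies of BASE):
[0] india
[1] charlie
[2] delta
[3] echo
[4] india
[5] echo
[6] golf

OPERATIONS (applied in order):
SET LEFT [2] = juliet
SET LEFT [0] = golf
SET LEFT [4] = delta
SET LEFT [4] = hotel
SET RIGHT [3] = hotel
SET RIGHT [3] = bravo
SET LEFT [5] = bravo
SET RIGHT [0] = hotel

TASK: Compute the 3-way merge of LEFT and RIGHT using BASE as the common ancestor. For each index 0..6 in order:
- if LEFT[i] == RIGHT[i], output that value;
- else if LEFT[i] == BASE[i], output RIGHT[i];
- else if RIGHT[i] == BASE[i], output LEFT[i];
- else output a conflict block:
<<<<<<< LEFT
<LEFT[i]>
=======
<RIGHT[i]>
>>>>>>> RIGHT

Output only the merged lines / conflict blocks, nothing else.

Final LEFT:  [golf, charlie, juliet, echo, hotel, bravo, golf]
Final RIGHT: [hotel, charlie, delta, bravo, india, echo, golf]
i=0: BASE=india L=golf R=hotel all differ -> CONFLICT
i=1: L=charlie R=charlie -> agree -> charlie
i=2: L=juliet, R=delta=BASE -> take LEFT -> juliet
i=3: L=echo=BASE, R=bravo -> take RIGHT -> bravo
i=4: L=hotel, R=india=BASE -> take LEFT -> hotel
i=5: L=bravo, R=echo=BASE -> take LEFT -> bravo
i=6: L=golf R=golf -> agree -> golf

Answer: <<<<<<< LEFT
golf
=======
hotel
>>>>>>> RIGHT
charlie
juliet
bravo
hotel
bravo
golf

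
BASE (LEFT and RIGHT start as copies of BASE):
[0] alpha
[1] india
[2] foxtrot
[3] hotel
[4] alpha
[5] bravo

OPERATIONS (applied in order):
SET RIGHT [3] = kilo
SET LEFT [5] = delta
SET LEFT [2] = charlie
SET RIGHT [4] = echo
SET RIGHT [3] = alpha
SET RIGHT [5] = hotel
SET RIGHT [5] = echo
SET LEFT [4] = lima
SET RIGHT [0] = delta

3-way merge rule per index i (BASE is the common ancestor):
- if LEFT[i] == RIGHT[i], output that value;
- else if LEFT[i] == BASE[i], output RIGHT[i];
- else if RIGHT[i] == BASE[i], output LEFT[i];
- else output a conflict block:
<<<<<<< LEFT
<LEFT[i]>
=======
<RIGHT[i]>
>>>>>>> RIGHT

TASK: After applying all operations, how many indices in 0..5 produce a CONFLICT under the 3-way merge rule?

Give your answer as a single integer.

Final LEFT:  [alpha, india, charlie, hotel, lima, delta]
Final RIGHT: [delta, india, foxtrot, alpha, echo, echo]
i=0: L=alpha=BASE, R=delta -> take RIGHT -> delta
i=1: L=india R=india -> agree -> india
i=2: L=charlie, R=foxtrot=BASE -> take LEFT -> charlie
i=3: L=hotel=BASE, R=alpha -> take RIGHT -> alpha
i=4: BASE=alpha L=lima R=echo all differ -> CONFLICT
i=5: BASE=bravo L=delta R=echo all differ -> CONFLICT
Conflict count: 2

Answer: 2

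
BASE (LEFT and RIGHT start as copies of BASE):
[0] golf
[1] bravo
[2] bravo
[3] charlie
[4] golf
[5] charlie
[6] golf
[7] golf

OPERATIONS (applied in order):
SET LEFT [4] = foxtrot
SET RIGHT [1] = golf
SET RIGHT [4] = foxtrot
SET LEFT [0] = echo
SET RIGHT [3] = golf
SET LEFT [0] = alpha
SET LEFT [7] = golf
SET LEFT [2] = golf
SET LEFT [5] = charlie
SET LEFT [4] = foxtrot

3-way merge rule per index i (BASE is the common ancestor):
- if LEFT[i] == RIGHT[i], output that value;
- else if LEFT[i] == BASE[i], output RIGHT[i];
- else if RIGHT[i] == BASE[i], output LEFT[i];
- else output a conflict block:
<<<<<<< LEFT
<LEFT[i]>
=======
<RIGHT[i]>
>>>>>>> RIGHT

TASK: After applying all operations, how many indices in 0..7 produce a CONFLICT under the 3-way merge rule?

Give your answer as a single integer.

Answer: 0

Derivation:
Final LEFT:  [alpha, bravo, golf, charlie, foxtrot, charlie, golf, golf]
Final RIGHT: [golf, golf, bravo, golf, foxtrot, charlie, golf, golf]
i=0: L=alpha, R=golf=BASE -> take LEFT -> alpha
i=1: L=bravo=BASE, R=golf -> take RIGHT -> golf
i=2: L=golf, R=bravo=BASE -> take LEFT -> golf
i=3: L=charlie=BASE, R=golf -> take RIGHT -> golf
i=4: L=foxtrot R=foxtrot -> agree -> foxtrot
i=5: L=charlie R=charlie -> agree -> charlie
i=6: L=golf R=golf -> agree -> golf
i=7: L=golf R=golf -> agree -> golf
Conflict count: 0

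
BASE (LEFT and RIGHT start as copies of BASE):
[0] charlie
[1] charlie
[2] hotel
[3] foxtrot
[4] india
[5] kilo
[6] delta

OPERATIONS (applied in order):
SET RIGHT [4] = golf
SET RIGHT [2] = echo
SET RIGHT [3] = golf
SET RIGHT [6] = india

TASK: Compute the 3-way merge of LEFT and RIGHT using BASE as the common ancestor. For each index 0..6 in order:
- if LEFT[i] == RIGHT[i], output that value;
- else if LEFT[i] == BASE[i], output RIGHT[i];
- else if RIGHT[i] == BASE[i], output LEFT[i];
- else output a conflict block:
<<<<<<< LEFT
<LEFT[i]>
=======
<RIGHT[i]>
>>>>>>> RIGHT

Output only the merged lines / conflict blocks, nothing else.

Answer: charlie
charlie
echo
golf
golf
kilo
india

Derivation:
Final LEFT:  [charlie, charlie, hotel, foxtrot, india, kilo, delta]
Final RIGHT: [charlie, charlie, echo, golf, golf, kilo, india]
i=0: L=charlie R=charlie -> agree -> charlie
i=1: L=charlie R=charlie -> agree -> charlie
i=2: L=hotel=BASE, R=echo -> take RIGHT -> echo
i=3: L=foxtrot=BASE, R=golf -> take RIGHT -> golf
i=4: L=india=BASE, R=golf -> take RIGHT -> golf
i=5: L=kilo R=kilo -> agree -> kilo
i=6: L=delta=BASE, R=india -> take RIGHT -> india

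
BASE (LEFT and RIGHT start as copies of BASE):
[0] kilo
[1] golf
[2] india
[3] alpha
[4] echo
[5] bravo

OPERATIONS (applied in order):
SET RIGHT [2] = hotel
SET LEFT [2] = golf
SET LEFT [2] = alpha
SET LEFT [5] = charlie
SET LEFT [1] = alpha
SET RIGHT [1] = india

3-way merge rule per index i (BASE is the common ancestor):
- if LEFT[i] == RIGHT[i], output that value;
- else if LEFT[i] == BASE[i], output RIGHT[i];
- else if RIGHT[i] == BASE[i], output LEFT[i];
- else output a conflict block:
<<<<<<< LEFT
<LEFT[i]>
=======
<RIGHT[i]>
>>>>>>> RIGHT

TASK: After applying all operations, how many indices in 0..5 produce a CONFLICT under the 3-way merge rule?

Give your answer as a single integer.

Final LEFT:  [kilo, alpha, alpha, alpha, echo, charlie]
Final RIGHT: [kilo, india, hotel, alpha, echo, bravo]
i=0: L=kilo R=kilo -> agree -> kilo
i=1: BASE=golf L=alpha R=india all differ -> CONFLICT
i=2: BASE=india L=alpha R=hotel all differ -> CONFLICT
i=3: L=alpha R=alpha -> agree -> alpha
i=4: L=echo R=echo -> agree -> echo
i=5: L=charlie, R=bravo=BASE -> take LEFT -> charlie
Conflict count: 2

Answer: 2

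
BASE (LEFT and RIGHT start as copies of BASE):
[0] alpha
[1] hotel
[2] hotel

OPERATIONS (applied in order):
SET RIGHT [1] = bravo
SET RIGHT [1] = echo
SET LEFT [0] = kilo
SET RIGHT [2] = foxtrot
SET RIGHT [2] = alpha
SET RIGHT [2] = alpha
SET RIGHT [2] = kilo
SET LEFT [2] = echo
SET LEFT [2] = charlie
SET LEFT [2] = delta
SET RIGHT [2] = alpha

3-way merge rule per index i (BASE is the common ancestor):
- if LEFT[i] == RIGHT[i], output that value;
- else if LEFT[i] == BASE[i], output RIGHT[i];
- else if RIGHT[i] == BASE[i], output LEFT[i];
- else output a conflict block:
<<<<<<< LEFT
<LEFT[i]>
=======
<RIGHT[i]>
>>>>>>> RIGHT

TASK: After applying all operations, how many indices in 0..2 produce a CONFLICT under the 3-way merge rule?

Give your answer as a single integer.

Answer: 1

Derivation:
Final LEFT:  [kilo, hotel, delta]
Final RIGHT: [alpha, echo, alpha]
i=0: L=kilo, R=alpha=BASE -> take LEFT -> kilo
i=1: L=hotel=BASE, R=echo -> take RIGHT -> echo
i=2: BASE=hotel L=delta R=alpha all differ -> CONFLICT
Conflict count: 1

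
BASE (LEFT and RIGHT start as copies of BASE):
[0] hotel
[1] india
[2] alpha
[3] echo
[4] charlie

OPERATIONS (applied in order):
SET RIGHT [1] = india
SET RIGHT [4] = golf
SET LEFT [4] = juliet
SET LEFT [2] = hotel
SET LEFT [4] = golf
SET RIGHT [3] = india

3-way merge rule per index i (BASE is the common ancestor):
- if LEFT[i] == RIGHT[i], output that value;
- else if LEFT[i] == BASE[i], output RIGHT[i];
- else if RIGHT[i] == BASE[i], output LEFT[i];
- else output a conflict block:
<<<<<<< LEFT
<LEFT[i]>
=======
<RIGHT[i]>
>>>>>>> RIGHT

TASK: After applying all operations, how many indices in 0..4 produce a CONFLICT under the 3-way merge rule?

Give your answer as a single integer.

Final LEFT:  [hotel, india, hotel, echo, golf]
Final RIGHT: [hotel, india, alpha, india, golf]
i=0: L=hotel R=hotel -> agree -> hotel
i=1: L=india R=india -> agree -> india
i=2: L=hotel, R=alpha=BASE -> take LEFT -> hotel
i=3: L=echo=BASE, R=india -> take RIGHT -> india
i=4: L=golf R=golf -> agree -> golf
Conflict count: 0

Answer: 0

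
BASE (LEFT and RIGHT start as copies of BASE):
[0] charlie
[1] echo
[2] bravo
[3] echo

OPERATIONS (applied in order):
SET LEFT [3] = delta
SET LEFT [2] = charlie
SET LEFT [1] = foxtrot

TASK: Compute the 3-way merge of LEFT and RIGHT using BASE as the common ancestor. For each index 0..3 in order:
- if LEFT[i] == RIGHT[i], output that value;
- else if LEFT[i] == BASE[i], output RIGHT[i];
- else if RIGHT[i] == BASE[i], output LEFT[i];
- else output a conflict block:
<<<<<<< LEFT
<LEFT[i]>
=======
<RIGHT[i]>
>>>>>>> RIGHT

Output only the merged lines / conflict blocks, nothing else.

Final LEFT:  [charlie, foxtrot, charlie, delta]
Final RIGHT: [charlie, echo, bravo, echo]
i=0: L=charlie R=charlie -> agree -> charlie
i=1: L=foxtrot, R=echo=BASE -> take LEFT -> foxtrot
i=2: L=charlie, R=bravo=BASE -> take LEFT -> charlie
i=3: L=delta, R=echo=BASE -> take LEFT -> delta

Answer: charlie
foxtrot
charlie
delta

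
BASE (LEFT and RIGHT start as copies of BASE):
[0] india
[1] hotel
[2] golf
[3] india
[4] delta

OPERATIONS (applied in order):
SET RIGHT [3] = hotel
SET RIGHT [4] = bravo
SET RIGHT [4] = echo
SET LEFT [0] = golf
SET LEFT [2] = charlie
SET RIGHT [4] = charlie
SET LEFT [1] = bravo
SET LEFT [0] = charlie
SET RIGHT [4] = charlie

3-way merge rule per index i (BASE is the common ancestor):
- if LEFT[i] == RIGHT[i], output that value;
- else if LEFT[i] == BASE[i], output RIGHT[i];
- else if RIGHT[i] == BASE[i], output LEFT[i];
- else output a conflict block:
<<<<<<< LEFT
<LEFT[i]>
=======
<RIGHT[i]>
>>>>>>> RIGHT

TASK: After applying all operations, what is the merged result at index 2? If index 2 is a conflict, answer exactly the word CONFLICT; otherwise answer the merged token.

Answer: charlie

Derivation:
Final LEFT:  [charlie, bravo, charlie, india, delta]
Final RIGHT: [india, hotel, golf, hotel, charlie]
i=0: L=charlie, R=india=BASE -> take LEFT -> charlie
i=1: L=bravo, R=hotel=BASE -> take LEFT -> bravo
i=2: L=charlie, R=golf=BASE -> take LEFT -> charlie
i=3: L=india=BASE, R=hotel -> take RIGHT -> hotel
i=4: L=delta=BASE, R=charlie -> take RIGHT -> charlie
Index 2 -> charlie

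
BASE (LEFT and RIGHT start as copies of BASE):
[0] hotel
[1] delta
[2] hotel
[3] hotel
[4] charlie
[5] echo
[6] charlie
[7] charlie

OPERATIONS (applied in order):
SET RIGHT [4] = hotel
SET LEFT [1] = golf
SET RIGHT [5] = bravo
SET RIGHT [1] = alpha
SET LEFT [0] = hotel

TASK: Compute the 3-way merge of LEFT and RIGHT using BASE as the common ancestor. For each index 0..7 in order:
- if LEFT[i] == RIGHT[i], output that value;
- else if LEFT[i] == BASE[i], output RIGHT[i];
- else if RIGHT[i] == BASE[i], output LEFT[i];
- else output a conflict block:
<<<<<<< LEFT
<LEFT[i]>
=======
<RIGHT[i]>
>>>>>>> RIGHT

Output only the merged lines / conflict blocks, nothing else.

Answer: hotel
<<<<<<< LEFT
golf
=======
alpha
>>>>>>> RIGHT
hotel
hotel
hotel
bravo
charlie
charlie

Derivation:
Final LEFT:  [hotel, golf, hotel, hotel, charlie, echo, charlie, charlie]
Final RIGHT: [hotel, alpha, hotel, hotel, hotel, bravo, charlie, charlie]
i=0: L=hotel R=hotel -> agree -> hotel
i=1: BASE=delta L=golf R=alpha all differ -> CONFLICT
i=2: L=hotel R=hotel -> agree -> hotel
i=3: L=hotel R=hotel -> agree -> hotel
i=4: L=charlie=BASE, R=hotel -> take RIGHT -> hotel
i=5: L=echo=BASE, R=bravo -> take RIGHT -> bravo
i=6: L=charlie R=charlie -> agree -> charlie
i=7: L=charlie R=charlie -> agree -> charlie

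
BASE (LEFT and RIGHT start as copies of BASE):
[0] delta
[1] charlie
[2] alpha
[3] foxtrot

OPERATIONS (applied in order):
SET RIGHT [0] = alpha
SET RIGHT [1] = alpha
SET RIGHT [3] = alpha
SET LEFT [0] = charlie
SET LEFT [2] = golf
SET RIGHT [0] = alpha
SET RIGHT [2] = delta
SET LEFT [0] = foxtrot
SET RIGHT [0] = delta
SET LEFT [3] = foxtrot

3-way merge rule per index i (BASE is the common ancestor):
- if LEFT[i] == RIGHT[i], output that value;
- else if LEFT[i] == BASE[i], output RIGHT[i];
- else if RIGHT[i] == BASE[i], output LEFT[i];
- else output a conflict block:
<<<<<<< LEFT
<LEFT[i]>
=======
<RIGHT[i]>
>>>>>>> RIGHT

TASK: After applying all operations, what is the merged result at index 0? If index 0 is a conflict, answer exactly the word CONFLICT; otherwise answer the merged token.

Final LEFT:  [foxtrot, charlie, golf, foxtrot]
Final RIGHT: [delta, alpha, delta, alpha]
i=0: L=foxtrot, R=delta=BASE -> take LEFT -> foxtrot
i=1: L=charlie=BASE, R=alpha -> take RIGHT -> alpha
i=2: BASE=alpha L=golf R=delta all differ -> CONFLICT
i=3: L=foxtrot=BASE, R=alpha -> take RIGHT -> alpha
Index 0 -> foxtrot

Answer: foxtrot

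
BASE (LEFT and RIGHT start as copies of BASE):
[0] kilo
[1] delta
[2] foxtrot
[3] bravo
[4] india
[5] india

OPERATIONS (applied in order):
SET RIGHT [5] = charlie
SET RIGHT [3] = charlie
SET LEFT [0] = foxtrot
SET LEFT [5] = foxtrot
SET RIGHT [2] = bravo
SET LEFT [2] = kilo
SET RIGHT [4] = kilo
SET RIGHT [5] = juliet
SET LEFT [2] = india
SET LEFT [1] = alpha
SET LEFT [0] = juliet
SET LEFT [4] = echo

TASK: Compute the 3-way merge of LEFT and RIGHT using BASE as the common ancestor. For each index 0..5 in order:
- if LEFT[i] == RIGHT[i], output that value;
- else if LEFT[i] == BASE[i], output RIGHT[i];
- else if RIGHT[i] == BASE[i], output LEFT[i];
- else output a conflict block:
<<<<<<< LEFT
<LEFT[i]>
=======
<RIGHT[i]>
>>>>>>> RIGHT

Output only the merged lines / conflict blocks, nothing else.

Answer: juliet
alpha
<<<<<<< LEFT
india
=======
bravo
>>>>>>> RIGHT
charlie
<<<<<<< LEFT
echo
=======
kilo
>>>>>>> RIGHT
<<<<<<< LEFT
foxtrot
=======
juliet
>>>>>>> RIGHT

Derivation:
Final LEFT:  [juliet, alpha, india, bravo, echo, foxtrot]
Final RIGHT: [kilo, delta, bravo, charlie, kilo, juliet]
i=0: L=juliet, R=kilo=BASE -> take LEFT -> juliet
i=1: L=alpha, R=delta=BASE -> take LEFT -> alpha
i=2: BASE=foxtrot L=india R=bravo all differ -> CONFLICT
i=3: L=bravo=BASE, R=charlie -> take RIGHT -> charlie
i=4: BASE=india L=echo R=kilo all differ -> CONFLICT
i=5: BASE=india L=foxtrot R=juliet all differ -> CONFLICT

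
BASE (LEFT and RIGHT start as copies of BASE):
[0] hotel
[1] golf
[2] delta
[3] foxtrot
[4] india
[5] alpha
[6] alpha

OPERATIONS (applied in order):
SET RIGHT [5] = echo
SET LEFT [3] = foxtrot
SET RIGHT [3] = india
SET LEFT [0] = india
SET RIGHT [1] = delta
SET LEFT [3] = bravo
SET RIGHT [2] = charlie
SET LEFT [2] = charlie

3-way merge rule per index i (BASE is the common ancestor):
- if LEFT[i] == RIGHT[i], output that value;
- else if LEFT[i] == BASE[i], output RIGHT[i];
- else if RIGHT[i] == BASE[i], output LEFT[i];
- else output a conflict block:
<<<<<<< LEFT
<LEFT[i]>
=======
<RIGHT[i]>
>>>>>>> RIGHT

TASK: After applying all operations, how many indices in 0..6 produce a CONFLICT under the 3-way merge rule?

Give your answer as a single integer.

Answer: 1

Derivation:
Final LEFT:  [india, golf, charlie, bravo, india, alpha, alpha]
Final RIGHT: [hotel, delta, charlie, india, india, echo, alpha]
i=0: L=india, R=hotel=BASE -> take LEFT -> india
i=1: L=golf=BASE, R=delta -> take RIGHT -> delta
i=2: L=charlie R=charlie -> agree -> charlie
i=3: BASE=foxtrot L=bravo R=india all differ -> CONFLICT
i=4: L=india R=india -> agree -> india
i=5: L=alpha=BASE, R=echo -> take RIGHT -> echo
i=6: L=alpha R=alpha -> agree -> alpha
Conflict count: 1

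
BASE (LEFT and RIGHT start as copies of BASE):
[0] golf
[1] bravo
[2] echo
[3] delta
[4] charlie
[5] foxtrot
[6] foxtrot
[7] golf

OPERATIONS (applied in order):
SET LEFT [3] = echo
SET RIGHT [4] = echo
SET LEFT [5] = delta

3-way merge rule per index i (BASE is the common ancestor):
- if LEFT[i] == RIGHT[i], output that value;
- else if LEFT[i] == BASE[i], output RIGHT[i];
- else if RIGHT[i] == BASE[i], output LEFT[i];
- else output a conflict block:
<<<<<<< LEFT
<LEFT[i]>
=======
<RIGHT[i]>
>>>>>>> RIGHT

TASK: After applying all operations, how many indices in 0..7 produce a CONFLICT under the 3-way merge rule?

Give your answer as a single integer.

Answer: 0

Derivation:
Final LEFT:  [golf, bravo, echo, echo, charlie, delta, foxtrot, golf]
Final RIGHT: [golf, bravo, echo, delta, echo, foxtrot, foxtrot, golf]
i=0: L=golf R=golf -> agree -> golf
i=1: L=bravo R=bravo -> agree -> bravo
i=2: L=echo R=echo -> agree -> echo
i=3: L=echo, R=delta=BASE -> take LEFT -> echo
i=4: L=charlie=BASE, R=echo -> take RIGHT -> echo
i=5: L=delta, R=foxtrot=BASE -> take LEFT -> delta
i=6: L=foxtrot R=foxtrot -> agree -> foxtrot
i=7: L=golf R=golf -> agree -> golf
Conflict count: 0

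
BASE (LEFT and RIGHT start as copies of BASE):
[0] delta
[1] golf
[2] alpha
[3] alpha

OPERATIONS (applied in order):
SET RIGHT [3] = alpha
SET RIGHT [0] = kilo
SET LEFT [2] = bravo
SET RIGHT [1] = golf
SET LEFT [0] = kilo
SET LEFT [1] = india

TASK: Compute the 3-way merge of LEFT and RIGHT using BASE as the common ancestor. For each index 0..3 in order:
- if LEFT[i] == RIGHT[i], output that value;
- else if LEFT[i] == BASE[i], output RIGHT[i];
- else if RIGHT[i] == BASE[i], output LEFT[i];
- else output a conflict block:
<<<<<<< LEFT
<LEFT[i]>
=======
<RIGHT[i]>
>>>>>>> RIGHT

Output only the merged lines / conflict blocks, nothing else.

Final LEFT:  [kilo, india, bravo, alpha]
Final RIGHT: [kilo, golf, alpha, alpha]
i=0: L=kilo R=kilo -> agree -> kilo
i=1: L=india, R=golf=BASE -> take LEFT -> india
i=2: L=bravo, R=alpha=BASE -> take LEFT -> bravo
i=3: L=alpha R=alpha -> agree -> alpha

Answer: kilo
india
bravo
alpha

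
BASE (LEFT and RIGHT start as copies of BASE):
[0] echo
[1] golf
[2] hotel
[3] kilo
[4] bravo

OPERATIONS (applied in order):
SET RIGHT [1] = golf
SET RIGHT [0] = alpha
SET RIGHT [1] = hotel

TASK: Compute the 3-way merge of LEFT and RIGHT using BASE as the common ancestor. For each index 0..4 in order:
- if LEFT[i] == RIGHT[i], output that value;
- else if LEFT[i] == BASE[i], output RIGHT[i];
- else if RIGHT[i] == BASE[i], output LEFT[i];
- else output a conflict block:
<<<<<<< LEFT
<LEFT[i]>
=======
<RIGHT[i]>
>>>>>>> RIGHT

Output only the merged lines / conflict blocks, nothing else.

Final LEFT:  [echo, golf, hotel, kilo, bravo]
Final RIGHT: [alpha, hotel, hotel, kilo, bravo]
i=0: L=echo=BASE, R=alpha -> take RIGHT -> alpha
i=1: L=golf=BASE, R=hotel -> take RIGHT -> hotel
i=2: L=hotel R=hotel -> agree -> hotel
i=3: L=kilo R=kilo -> agree -> kilo
i=4: L=bravo R=bravo -> agree -> bravo

Answer: alpha
hotel
hotel
kilo
bravo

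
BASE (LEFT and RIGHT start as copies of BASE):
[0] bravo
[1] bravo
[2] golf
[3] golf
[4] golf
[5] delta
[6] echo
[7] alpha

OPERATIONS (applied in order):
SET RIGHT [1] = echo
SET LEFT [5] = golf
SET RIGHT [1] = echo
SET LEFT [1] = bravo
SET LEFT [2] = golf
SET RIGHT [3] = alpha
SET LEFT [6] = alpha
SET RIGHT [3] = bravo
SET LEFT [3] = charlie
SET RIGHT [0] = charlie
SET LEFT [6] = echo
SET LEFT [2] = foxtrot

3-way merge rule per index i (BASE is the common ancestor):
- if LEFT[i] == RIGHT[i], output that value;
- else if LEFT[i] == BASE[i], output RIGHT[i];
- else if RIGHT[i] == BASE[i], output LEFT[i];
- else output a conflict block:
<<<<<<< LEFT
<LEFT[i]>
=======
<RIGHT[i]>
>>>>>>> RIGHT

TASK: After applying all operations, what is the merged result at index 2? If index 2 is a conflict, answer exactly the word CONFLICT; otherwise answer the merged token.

Answer: foxtrot

Derivation:
Final LEFT:  [bravo, bravo, foxtrot, charlie, golf, golf, echo, alpha]
Final RIGHT: [charlie, echo, golf, bravo, golf, delta, echo, alpha]
i=0: L=bravo=BASE, R=charlie -> take RIGHT -> charlie
i=1: L=bravo=BASE, R=echo -> take RIGHT -> echo
i=2: L=foxtrot, R=golf=BASE -> take LEFT -> foxtrot
i=3: BASE=golf L=charlie R=bravo all differ -> CONFLICT
i=4: L=golf R=golf -> agree -> golf
i=5: L=golf, R=delta=BASE -> take LEFT -> golf
i=6: L=echo R=echo -> agree -> echo
i=7: L=alpha R=alpha -> agree -> alpha
Index 2 -> foxtrot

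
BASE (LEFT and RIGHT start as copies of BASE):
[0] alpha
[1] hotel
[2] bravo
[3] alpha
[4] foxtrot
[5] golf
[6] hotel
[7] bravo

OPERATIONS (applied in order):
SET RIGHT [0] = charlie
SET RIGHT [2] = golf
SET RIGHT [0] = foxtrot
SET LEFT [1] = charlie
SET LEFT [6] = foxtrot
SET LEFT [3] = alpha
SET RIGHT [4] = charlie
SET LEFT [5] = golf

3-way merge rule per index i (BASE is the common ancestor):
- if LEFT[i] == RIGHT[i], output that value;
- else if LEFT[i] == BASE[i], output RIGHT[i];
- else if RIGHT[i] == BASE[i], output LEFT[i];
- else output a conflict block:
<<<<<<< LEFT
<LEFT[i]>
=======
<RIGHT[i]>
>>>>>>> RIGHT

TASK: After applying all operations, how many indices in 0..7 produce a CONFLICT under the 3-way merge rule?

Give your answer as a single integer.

Final LEFT:  [alpha, charlie, bravo, alpha, foxtrot, golf, foxtrot, bravo]
Final RIGHT: [foxtrot, hotel, golf, alpha, charlie, golf, hotel, bravo]
i=0: L=alpha=BASE, R=foxtrot -> take RIGHT -> foxtrot
i=1: L=charlie, R=hotel=BASE -> take LEFT -> charlie
i=2: L=bravo=BASE, R=golf -> take RIGHT -> golf
i=3: L=alpha R=alpha -> agree -> alpha
i=4: L=foxtrot=BASE, R=charlie -> take RIGHT -> charlie
i=5: L=golf R=golf -> agree -> golf
i=6: L=foxtrot, R=hotel=BASE -> take LEFT -> foxtrot
i=7: L=bravo R=bravo -> agree -> bravo
Conflict count: 0

Answer: 0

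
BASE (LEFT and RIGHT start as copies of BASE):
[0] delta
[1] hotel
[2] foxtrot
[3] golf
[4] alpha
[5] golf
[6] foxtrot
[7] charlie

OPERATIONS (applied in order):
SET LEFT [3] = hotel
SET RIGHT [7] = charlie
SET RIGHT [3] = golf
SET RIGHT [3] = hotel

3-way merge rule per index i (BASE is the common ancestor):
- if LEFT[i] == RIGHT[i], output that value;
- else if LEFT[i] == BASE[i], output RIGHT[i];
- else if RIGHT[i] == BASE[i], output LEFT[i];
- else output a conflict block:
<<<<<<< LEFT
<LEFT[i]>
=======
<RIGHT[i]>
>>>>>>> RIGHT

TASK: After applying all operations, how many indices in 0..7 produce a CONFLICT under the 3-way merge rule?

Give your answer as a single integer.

Answer: 0

Derivation:
Final LEFT:  [delta, hotel, foxtrot, hotel, alpha, golf, foxtrot, charlie]
Final RIGHT: [delta, hotel, foxtrot, hotel, alpha, golf, foxtrot, charlie]
i=0: L=delta R=delta -> agree -> delta
i=1: L=hotel R=hotel -> agree -> hotel
i=2: L=foxtrot R=foxtrot -> agree -> foxtrot
i=3: L=hotel R=hotel -> agree -> hotel
i=4: L=alpha R=alpha -> agree -> alpha
i=5: L=golf R=golf -> agree -> golf
i=6: L=foxtrot R=foxtrot -> agree -> foxtrot
i=7: L=charlie R=charlie -> agree -> charlie
Conflict count: 0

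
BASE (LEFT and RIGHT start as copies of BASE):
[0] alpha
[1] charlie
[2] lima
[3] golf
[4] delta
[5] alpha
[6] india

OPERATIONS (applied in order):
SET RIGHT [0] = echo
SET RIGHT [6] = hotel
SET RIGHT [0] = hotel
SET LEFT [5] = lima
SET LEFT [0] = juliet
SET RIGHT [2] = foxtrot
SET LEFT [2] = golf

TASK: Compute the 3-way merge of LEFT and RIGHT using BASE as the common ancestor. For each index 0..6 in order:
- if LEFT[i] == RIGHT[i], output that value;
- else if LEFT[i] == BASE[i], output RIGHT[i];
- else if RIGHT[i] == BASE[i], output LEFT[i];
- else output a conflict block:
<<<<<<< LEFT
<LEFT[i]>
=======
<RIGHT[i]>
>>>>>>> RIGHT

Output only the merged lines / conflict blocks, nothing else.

Answer: <<<<<<< LEFT
juliet
=======
hotel
>>>>>>> RIGHT
charlie
<<<<<<< LEFT
golf
=======
foxtrot
>>>>>>> RIGHT
golf
delta
lima
hotel

Derivation:
Final LEFT:  [juliet, charlie, golf, golf, delta, lima, india]
Final RIGHT: [hotel, charlie, foxtrot, golf, delta, alpha, hotel]
i=0: BASE=alpha L=juliet R=hotel all differ -> CONFLICT
i=1: L=charlie R=charlie -> agree -> charlie
i=2: BASE=lima L=golf R=foxtrot all differ -> CONFLICT
i=3: L=golf R=golf -> agree -> golf
i=4: L=delta R=delta -> agree -> delta
i=5: L=lima, R=alpha=BASE -> take LEFT -> lima
i=6: L=india=BASE, R=hotel -> take RIGHT -> hotel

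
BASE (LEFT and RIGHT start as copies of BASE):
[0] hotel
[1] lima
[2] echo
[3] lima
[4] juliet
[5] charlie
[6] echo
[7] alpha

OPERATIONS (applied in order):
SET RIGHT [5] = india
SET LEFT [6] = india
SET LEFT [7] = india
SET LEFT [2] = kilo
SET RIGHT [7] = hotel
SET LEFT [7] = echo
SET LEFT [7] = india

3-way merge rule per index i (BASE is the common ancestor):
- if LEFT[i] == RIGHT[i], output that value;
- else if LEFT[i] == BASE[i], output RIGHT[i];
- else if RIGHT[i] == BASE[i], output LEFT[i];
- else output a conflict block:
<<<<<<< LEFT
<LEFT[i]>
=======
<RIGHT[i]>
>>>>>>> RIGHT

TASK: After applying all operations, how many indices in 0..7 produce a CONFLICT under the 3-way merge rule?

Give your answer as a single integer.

Final LEFT:  [hotel, lima, kilo, lima, juliet, charlie, india, india]
Final RIGHT: [hotel, lima, echo, lima, juliet, india, echo, hotel]
i=0: L=hotel R=hotel -> agree -> hotel
i=1: L=lima R=lima -> agree -> lima
i=2: L=kilo, R=echo=BASE -> take LEFT -> kilo
i=3: L=lima R=lima -> agree -> lima
i=4: L=juliet R=juliet -> agree -> juliet
i=5: L=charlie=BASE, R=india -> take RIGHT -> india
i=6: L=india, R=echo=BASE -> take LEFT -> india
i=7: BASE=alpha L=india R=hotel all differ -> CONFLICT
Conflict count: 1

Answer: 1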